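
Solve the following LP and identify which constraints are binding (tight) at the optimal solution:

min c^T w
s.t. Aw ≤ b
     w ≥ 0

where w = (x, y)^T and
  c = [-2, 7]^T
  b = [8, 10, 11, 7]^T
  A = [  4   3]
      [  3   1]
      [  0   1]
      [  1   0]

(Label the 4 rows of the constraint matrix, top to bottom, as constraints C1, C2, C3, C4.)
Optimal: x = 2, y = 0
Binding: C1, y ≥ 0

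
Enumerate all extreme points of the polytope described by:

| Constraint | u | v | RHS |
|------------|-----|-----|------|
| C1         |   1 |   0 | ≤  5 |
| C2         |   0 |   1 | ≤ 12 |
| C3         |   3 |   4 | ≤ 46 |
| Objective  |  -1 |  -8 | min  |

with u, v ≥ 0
Each vertex is the intersection of two constraint boundaries that also satisfies all remaining constraints:
  u = 0 and v = 0 → (0, 0)
  u = 5 and v = 0 → (5, 0)
  u = 5 and 3u + 4v = 46 → (5, 7.75)
  3u + 4v = 46 and u = 0 → (0, 11.5)

Vertices: (0, 0), (5, 0), (5, 7.75), (0, 11.5)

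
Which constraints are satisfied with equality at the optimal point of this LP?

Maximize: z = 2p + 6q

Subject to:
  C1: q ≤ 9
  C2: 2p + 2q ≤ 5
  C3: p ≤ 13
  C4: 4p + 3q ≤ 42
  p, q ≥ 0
Optimal: p = 0, q = 2.5
Slack at optimum:
  C1: slack = 6.5
  C2: slack = 0 (binding)
  C3: slack = 13
  C4: slack = 34.5
  p ≥ 0: p = 0 (binding)
  q ≥ 0: q = 2.5
Binding constraints: C2, p ≥ 0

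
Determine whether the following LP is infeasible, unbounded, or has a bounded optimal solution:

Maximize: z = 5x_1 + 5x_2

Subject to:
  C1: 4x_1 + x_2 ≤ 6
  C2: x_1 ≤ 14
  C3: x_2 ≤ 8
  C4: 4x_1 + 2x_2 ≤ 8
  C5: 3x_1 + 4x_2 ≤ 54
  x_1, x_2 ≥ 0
The point (0, 4) satisfies every constraint, so the LP is feasible; the constraints give x_1 ≤ 14 and x_2 ≤ 8, which with x_1, x_2 ≥ 0 keep the feasible region inside a bounded box. A feasible, bounded LP attains a finite optimum at a vertex.

Evaluating z = 5x_1 + 5x_2 at each vertex:
  (0, 0): z = 0
  (1.5, 0): z = 7.5
  (1, 2): z = 15
  (0, 4): z = 20

The LP has an optimal solution: (0, 4) with z = 20.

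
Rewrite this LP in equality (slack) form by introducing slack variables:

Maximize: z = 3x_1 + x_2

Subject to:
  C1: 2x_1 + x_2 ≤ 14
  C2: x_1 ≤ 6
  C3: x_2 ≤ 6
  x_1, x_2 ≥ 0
max z = 3x_1 + x_2

s.t.
  2x_1 + x_2 + s1 = 14
  x_1 + s2 = 6
  x_2 + s3 = 6
  x_1, x_2, s1, s2, s3 ≥ 0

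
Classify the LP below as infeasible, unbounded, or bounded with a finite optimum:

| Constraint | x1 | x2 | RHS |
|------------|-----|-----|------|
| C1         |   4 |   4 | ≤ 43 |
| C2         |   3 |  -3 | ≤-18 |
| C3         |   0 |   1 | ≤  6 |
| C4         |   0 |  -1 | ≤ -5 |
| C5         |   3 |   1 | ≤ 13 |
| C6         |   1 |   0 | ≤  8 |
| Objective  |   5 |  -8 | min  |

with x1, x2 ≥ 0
The point (0, 6) satisfies every constraint, so the LP is feasible; the constraints give x1 ≤ 8 and x2 ≤ 6, which with x1, x2 ≥ 0 keep the feasible region inside a bounded box. A feasible, bounded LP attains a finite optimum at a vertex.

Evaluating z = 5x1 - 8x2 at each vertex:
  (0, 6): z = -48

Feasible with finite optimum z* = -48 at (0, 6).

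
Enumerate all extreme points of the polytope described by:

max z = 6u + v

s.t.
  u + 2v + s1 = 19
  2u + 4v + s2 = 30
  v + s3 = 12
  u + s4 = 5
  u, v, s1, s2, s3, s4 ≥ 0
Each vertex is the intersection of two constraint boundaries that also satisfies all remaining constraints:
  u = 0 and v = 0 → (0, 0)
  u = 5 and v = 0 → (5, 0)
  2u + 4v = 30 and u = 5 → (5, 5)
  2u + 4v = 30 and u = 0 → (0, 7.5)

Vertices: (0, 0), (5, 0), (5, 5), (0, 7.5)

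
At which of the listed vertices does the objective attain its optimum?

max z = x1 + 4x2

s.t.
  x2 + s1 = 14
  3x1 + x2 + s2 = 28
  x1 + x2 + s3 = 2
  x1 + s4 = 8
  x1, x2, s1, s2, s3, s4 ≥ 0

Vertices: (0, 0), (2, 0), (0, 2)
Evaluating z = x1 + 4x2 at each vertex:
  (0, 0): z = 0
  (2, 0): z = 2
  (0, 2): z = 8

The largest value is z = 8, attained at (0, 2).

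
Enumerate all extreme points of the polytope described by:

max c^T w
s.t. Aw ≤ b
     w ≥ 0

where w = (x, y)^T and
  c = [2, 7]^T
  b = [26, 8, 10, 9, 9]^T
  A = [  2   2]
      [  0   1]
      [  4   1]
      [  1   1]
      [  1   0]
Each vertex is the intersection of two constraint boundaries that also satisfies all remaining constraints:
  x = 0 and y = 0 → (0, 0)
  4x + y = 10 and y = 0 → (2.5, 0)
  y = 8 and 4x + y = 10 → (0.5, 8)
  y = 8 and x = 0 → (0, 8)

Vertices: (0, 0), (2.5, 0), (0.5, 8), (0, 8)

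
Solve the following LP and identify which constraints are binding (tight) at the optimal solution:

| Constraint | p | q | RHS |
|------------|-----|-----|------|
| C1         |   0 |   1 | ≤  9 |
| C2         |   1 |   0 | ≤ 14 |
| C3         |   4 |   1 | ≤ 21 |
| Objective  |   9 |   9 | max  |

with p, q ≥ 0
Optimal: p = 3, q = 9
Slack at optimum:
  C1: slack = 0 (binding)
  C2: slack = 11
  C3: slack = 0 (binding)
  p ≥ 0: p = 3
  q ≥ 0: q = 9
Binding constraints: C1, C3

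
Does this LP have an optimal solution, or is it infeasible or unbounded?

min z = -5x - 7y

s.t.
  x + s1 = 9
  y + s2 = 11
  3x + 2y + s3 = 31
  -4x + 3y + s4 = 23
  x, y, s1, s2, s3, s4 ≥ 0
The point (3, 11) satisfies every constraint, so the LP is feasible; the constraints give x ≤ 9 and y ≤ 11, which with x, y ≥ 0 keep the feasible region inside a bounded box. A feasible, bounded LP attains a finite optimum at a vertex.

Evaluating z = -5x - 7y at each vertex:
  (0, 0): z = 0
  (9, 0): z = -45
  (9, 2): z = -59
  (3, 11): z = -92
  (2.5, 11): z = -89.5
  (0, 7.667): z = -53.67

The LP has an optimal solution: (3, 11) with z = -92.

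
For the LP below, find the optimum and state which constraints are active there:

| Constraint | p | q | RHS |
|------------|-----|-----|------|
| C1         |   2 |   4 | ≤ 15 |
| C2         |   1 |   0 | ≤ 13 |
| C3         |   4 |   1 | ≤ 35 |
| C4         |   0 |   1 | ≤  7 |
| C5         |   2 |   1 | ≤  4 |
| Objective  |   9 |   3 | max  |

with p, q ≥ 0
Optimal: p = 2, q = 0
Slack at optimum:
  C1: slack = 11
  C2: slack = 11
  C3: slack = 27
  C4: slack = 7
  C5: slack = 0 (binding)
  p ≥ 0: p = 2
  q ≥ 0: q = 0 (binding)
Binding constraints: C5, q ≥ 0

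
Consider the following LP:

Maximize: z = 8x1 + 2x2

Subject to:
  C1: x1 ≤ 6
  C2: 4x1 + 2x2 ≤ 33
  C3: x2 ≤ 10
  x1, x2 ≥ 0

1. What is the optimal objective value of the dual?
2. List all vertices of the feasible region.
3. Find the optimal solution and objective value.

1. 57 (by strong duality, equal to the primal optimum)
2. (0, 0), (6, 0), (6, 4.5), (3.25, 10), (0, 10)
3. x1 = 6, x2 = 4.5, z = 57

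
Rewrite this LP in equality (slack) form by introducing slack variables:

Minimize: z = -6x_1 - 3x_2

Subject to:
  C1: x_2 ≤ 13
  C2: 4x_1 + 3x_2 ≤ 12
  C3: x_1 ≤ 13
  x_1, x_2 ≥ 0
min z = -6x_1 - 3x_2

s.t.
  x_2 + s1 = 13
  4x_1 + 3x_2 + s2 = 12
  x_1 + s3 = 13
  x_1, x_2, s1, s2, s3 ≥ 0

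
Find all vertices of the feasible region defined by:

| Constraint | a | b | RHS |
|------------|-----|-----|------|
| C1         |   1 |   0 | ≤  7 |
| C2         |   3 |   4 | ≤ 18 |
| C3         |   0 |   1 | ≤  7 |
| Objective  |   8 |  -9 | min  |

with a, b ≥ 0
Each vertex is the intersection of two constraint boundaries that also satisfies all remaining constraints:
  a = 0 and b = 0 → (0, 0)
  3a + 4b = 18 and b = 0 → (6, 0)
  3a + 4b = 18 and a = 0 → (0, 4.5)

Vertices: (0, 0), (6, 0), (0, 4.5)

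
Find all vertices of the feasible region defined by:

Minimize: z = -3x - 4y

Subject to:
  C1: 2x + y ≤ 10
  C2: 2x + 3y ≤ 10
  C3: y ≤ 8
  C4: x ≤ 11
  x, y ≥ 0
Each vertex is the intersection of two constraint boundaries that also satisfies all remaining constraints:
  x = 0 and y = 0 → (0, 0)
  2x + y = 10 and 2x + 3y = 10 → (5, 0)
  2x + 3y = 10 and x = 0 → (0, 3.333)

Vertices: (0, 0), (5, 0), (0, 3.333)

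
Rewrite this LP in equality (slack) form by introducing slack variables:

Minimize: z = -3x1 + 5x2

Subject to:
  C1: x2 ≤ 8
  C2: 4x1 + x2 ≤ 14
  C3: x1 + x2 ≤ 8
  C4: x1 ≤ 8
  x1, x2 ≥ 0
min z = -3x1 + 5x2

s.t.
  x2 + s1 = 8
  4x1 + x2 + s2 = 14
  x1 + x2 + s3 = 8
  x1 + s4 = 8
  x1, x2, s1, s2, s3, s4 ≥ 0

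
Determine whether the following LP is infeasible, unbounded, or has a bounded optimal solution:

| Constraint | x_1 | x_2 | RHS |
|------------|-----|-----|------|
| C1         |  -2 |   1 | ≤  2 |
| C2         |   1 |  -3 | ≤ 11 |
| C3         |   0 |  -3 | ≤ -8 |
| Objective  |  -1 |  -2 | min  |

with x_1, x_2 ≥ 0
Feasible point: (1, 3) satisfies every constraint, so the LP is feasible.
Direction d = (1, 1): for each constraint row a, a·d ≤ 0 —
  (-2)(1) + (1)(1) = -1 ≤ 0
  (1)(1) + (-3)(1) = -2 ≤ 0
  (0)(1) + (-3)(1) = -3 ≤ 0
and d ≥ 0, so (1, 3) + t·d stays feasible for every t ≥ 0. Along this ray z = -x_1 - 2x_2 changes by -3 per unit t, so z → −∞.

Unbounded: there is a feasible ray along which z → −∞.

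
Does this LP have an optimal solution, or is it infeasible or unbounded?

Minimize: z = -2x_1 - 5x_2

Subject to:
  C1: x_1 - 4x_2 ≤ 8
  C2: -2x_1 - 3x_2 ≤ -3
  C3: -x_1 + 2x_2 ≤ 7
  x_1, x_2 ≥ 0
Feasible point: (0, 1) satisfies every constraint, so the LP is feasible.
Direction d = (4, 1): for each constraint row a, a·d ≤ 0 —
  (1)(4) + (-4)(1) = 0 ≤ 0
  (-2)(4) + (-3)(1) = -11 ≤ 0
  (-1)(4) + (2)(1) = -2 ≤ 0
and d ≥ 0, so (0, 1) + t·d stays feasible for every t ≥ 0. Along this ray z = -2x_1 - 5x_2 changes by -13 per unit t, so z → −∞.

The LP is unbounded; z can be made arbitrarily small.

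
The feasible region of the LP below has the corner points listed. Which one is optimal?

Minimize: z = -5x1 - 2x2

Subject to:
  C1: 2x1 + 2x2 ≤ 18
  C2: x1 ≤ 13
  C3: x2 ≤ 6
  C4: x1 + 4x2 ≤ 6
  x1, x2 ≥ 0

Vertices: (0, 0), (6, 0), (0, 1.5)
Evaluating z = -5x1 - 2x2 at each vertex:
  (0, 0): z = 0
  (6, 0): z = -30
  (0, 1.5): z = -3

The smallest value is z = -30, attained at (6, 0).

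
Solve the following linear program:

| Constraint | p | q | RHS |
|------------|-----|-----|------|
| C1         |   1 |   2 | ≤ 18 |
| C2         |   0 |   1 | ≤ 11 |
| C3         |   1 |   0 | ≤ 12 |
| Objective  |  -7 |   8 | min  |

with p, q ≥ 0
Each vertex is the intersection of two constraint boundaries that also satisfies all remaining constraints:
  p = 0 and q = 0 → (0, 0)
  p = 12 and q = 0 → (12, 0)
  p + 2q = 18 and p = 12 → (12, 3)
  p + 2q = 18 and p = 0 → (0, 9)

Evaluating z = -7p + 8q at each vertex:
  (0, 0): z = 0
  (12, 0): z = -84
  (12, 3): z = -60
  (0, 9): z = 72

The minimum is at (12, 0) with z = -84.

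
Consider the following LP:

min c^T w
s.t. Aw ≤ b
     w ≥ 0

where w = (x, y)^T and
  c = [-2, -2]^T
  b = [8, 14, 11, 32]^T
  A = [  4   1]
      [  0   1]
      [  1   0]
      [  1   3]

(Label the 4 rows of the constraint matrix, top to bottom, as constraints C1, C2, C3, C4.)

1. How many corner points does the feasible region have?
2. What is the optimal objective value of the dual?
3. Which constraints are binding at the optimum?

1. 3
2. -16 (by strong duality, equal to the primal optimum)
3. C1, x ≥ 0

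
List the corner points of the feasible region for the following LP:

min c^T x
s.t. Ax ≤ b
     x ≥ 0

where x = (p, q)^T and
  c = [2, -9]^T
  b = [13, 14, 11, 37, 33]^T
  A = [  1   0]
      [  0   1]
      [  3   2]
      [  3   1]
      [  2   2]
Each vertex is the intersection of two constraint boundaries that also satisfies all remaining constraints:
  p = 0 and q = 0 → (0, 0)
  3p + 2q = 11 and q = 0 → (3.667, 0)
  3p + 2q = 11 and p = 0 → (0, 5.5)

Vertices: (0, 0), (3.667, 0), (0, 5.5)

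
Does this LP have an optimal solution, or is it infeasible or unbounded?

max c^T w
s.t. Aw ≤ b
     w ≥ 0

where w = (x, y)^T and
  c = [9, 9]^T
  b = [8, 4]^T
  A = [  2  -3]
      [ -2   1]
Feasible point: (0, 0) satisfies every constraint, so the LP is feasible.
Direction d = (1, 1): for each constraint row a, a·d ≤ 0 —
  (2)(1) + (-3)(1) = -1 ≤ 0
  (-2)(1) + (1)(1) = -1 ≤ 0
and d ≥ 0, so (0, 0) + t·d stays feasible for every t ≥ 0. Along this ray z = 9x + 9y changes by 18 per unit t, so z → +∞.

The LP is unbounded; z can be made arbitrarily large.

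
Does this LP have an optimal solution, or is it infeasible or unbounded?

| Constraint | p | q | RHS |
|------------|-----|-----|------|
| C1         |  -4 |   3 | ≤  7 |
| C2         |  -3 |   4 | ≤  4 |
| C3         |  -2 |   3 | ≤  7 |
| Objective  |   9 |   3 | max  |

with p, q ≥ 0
Feasible point: (0, 0) satisfies every constraint, so the LP is feasible.
Direction d = (1, 0): for each constraint row a, a·d ≤ 0 —
  (-4)(1) + (3)(0) = -4 ≤ 0
  (-3)(1) + (4)(0) = -3 ≤ 0
  (-2)(1) + (3)(0) = -2 ≤ 0
and d ≥ 0, so (0, 0) + t·d stays feasible for every t ≥ 0. Along this ray z = 9p + 3q changes by 9 per unit t, so z → +∞.

Unbounded — the objective can increase without bound over the feasible region.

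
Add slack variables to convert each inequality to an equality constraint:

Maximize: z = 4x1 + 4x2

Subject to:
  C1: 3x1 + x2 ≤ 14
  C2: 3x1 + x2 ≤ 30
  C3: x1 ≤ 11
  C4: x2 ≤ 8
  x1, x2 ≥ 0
max z = 4x1 + 4x2

s.t.
  3x1 + x2 + s1 = 14
  3x1 + x2 + s2 = 30
  x1 + s3 = 11
  x2 + s4 = 8
  x1, x2, s1, s2, s3, s4 ≥ 0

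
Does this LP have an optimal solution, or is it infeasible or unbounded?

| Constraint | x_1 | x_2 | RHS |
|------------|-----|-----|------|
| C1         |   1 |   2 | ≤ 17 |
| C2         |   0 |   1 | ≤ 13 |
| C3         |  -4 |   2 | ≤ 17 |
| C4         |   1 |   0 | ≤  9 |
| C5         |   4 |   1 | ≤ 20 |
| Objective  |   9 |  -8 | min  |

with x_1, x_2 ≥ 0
The point (0, 8.5) satisfies every constraint, so the LP is feasible; the constraints give x_1 ≤ 9 and x_2 ≤ 13, which with x_1, x_2 ≥ 0 keep the feasible region inside a bounded box. A feasible, bounded LP attains a finite optimum at a vertex.

Evaluating z = 9x_1 - 8x_2 at each vertex:
  (0, 0): z = 0
  (5, 0): z = 45
  (3.286, 6.857): z = -25.29
  (0, 8.5): z = -68

Feasible with finite optimum z* = -68 at (0, 8.5).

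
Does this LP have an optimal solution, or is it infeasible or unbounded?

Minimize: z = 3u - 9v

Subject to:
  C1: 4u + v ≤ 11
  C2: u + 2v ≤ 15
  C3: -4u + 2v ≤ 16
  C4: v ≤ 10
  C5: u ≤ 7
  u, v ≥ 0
The point (0, 7.5) satisfies every constraint, so the LP is feasible; the constraints give u ≤ 7 and v ≤ 10, which with u, v ≥ 0 keep the feasible region inside a bounded box. A feasible, bounded LP attains a finite optimum at a vertex.

Bounded optimum: z* = -67.5 at (0, 7.5).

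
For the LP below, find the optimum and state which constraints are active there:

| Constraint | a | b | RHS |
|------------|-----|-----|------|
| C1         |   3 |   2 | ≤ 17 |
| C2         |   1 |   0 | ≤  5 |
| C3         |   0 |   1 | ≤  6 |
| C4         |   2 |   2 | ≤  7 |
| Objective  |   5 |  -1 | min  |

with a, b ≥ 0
Optimal: a = 0, b = 3.5
Binding: C4, a ≥ 0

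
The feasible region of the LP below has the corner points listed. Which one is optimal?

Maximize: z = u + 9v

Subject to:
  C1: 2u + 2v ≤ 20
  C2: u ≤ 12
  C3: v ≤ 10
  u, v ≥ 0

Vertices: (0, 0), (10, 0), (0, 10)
Evaluating z = u + 9v at each vertex:
  (0, 0): z = 0
  (10, 0): z = 10
  (0, 10): z = 90

The largest value is z = 90, attained at (0, 10).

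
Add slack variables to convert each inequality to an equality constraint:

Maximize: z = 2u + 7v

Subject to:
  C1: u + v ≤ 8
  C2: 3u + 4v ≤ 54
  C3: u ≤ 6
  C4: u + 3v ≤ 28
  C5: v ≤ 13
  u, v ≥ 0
max z = 2u + 7v

s.t.
  u + v + s1 = 8
  3u + 4v + s2 = 54
  u + s3 = 6
  u + 3v + s4 = 28
  v + s5 = 13
  u, v, s1, s2, s3, s4, s5 ≥ 0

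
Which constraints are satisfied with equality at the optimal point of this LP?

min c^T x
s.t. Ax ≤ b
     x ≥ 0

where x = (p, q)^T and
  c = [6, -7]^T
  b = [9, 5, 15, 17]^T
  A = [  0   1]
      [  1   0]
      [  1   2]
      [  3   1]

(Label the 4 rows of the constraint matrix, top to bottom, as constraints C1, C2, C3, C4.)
Optimal: p = 0, q = 7.5
Slack at optimum:
  C1: slack = 1.5
  C2: slack = 5
  C3: slack = 0 (binding)
  C4: slack = 9.5
  p ≥ 0: p = 0 (binding)
  q ≥ 0: q = 7.5
Binding constraints: C3, p ≥ 0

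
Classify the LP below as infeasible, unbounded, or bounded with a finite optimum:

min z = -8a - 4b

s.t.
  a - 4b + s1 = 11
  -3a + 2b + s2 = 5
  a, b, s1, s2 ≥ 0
Feasible point: (0, 0) satisfies every constraint, so the LP is feasible.
Direction d = (1, 1): for each constraint row a, a·d ≤ 0 —
  (1)(1) + (-4)(1) = -3 ≤ 0
  (-3)(1) + (2)(1) = -1 ≤ 0
and d ≥ 0, so (0, 0) + t·d stays feasible for every t ≥ 0. Along this ray z = -8a - 4b changes by -12 per unit t, so z → −∞.

Unbounded — the objective can decrease without bound over the feasible region.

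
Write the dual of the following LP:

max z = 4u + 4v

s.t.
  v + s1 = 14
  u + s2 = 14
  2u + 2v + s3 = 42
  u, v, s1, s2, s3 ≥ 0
Minimize: z = 14y1 + 14y2 + 42y3

Subject to:
  C1: -y2 - 2y3 ≤ -4
  C2: -y1 - 2y3 ≤ -4
  y1, y2, y3 ≥ 0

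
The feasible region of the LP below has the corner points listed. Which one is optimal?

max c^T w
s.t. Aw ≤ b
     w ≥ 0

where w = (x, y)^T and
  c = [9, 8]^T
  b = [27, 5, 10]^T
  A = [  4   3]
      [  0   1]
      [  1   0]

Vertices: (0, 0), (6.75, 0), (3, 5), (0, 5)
(3, 5) with z = 67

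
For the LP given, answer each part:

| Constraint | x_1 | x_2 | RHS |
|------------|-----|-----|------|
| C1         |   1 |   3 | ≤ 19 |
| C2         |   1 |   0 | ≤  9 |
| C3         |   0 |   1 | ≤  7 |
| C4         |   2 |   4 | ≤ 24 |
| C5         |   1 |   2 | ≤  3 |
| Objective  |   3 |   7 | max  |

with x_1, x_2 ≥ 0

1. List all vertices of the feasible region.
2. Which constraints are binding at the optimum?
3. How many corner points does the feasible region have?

1. (0, 0), (3, 0), (0, 1.5)
2. C5, x_1 ≥ 0
3. 3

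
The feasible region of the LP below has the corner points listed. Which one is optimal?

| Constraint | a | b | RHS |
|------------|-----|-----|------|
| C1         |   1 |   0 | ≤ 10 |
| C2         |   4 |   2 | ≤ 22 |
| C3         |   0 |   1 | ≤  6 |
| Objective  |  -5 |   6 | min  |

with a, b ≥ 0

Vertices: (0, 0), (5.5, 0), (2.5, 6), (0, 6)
Evaluating z = -5a + 6b at each vertex:
  (0, 0): z = 0
  (5.5, 0): z = -27.5
  (2.5, 6): z = 23.5
  (0, 6): z = 36

The smallest value is z = -27.5, attained at (5.5, 0).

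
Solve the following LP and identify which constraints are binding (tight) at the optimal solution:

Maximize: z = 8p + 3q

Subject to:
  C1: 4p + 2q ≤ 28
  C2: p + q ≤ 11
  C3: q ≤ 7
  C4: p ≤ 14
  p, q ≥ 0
Optimal: p = 7, q = 0
Binding: C1, q ≥ 0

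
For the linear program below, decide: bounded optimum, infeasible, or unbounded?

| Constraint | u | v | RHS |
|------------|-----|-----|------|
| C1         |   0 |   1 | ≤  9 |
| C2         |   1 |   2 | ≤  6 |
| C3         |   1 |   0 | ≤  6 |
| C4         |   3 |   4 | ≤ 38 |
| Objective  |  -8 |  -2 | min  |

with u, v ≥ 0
The point (6, 0) satisfies every constraint, so the LP is feasible; the constraints give u ≤ 6 and v ≤ 9, which with u, v ≥ 0 keep the feasible region inside a bounded box. A feasible, bounded LP attains a finite optimum at a vertex.

Evaluating z = -8u - 2v at each vertex:
  (0, 0): z = 0
  (6, 0): z = -48
  (0, 3): z = -6

Bounded optimum: z* = -48 at (6, 0).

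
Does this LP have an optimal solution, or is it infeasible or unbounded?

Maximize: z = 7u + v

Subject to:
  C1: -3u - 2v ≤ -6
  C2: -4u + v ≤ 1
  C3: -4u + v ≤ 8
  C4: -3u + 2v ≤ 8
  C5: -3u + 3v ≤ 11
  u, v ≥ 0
Feasible point: (2, 0) satisfies every constraint, so the LP is feasible.
Direction d = (1, 0): for each constraint row a, a·d ≤ 0 —
  (-3)(1) + (-2)(0) = -3 ≤ 0
  (-4)(1) + (1)(0) = -4 ≤ 0
  (-4)(1) + (1)(0) = -4 ≤ 0
  (-3)(1) + (2)(0) = -3 ≤ 0
  (-3)(1) + (3)(0) = -3 ≤ 0
and d ≥ 0, so (2, 0) + t·d stays feasible for every t ≥ 0. Along this ray z = 7u + v changes by 7 per unit t, so z → +∞.

Unbounded: there is a feasible ray along which z → +∞.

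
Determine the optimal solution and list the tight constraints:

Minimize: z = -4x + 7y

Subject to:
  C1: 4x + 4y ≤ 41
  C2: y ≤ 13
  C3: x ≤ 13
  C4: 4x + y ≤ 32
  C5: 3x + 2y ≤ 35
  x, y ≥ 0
Optimal: x = 8, y = 0
Binding: C4, y ≥ 0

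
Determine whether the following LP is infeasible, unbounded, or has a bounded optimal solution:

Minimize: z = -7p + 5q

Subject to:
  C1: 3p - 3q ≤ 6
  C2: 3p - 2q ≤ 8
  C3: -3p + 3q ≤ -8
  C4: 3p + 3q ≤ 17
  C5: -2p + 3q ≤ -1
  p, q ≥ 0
C1 requires 3p - 3q ≤ 6, while C3 (-3p + 3q ≤ -8) is equivalent to 3p - 3q ≥ 8. Together they would need 8 ≤ 3p - 3q ≤ 6, which is impossible since 8 > 6. No point satisfies all constraints.

Infeasible — the constraint set is empty.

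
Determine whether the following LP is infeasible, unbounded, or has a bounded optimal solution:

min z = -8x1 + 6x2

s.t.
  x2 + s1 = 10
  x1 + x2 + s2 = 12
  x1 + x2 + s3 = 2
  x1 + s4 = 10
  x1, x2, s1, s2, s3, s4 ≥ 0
The point (2, 0) satisfies every constraint, so the LP is feasible; the constraints give x1 ≤ 10 and x2 ≤ 10, which with x1, x2 ≥ 0 keep the feasible region inside a bounded box. A feasible, bounded LP attains a finite optimum at a vertex.

Bounded optimum: z* = -16 at (2, 0).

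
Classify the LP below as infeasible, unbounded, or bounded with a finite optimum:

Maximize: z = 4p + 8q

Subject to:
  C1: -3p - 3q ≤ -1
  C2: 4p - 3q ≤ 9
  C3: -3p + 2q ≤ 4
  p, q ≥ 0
Feasible point: (0, 1) satisfies every constraint, so the LP is feasible.
Direction d = (3, 4): for each constraint row a, a·d ≤ 0 —
  (-3)(3) + (-3)(4) = -21 ≤ 0
  (4)(3) + (-3)(4) = 0 ≤ 0
  (-3)(3) + (2)(4) = -1 ≤ 0
and d ≥ 0, so (0, 1) + t·d stays feasible for every t ≥ 0. Along this ray z = 4p + 8q changes by 44 per unit t, so z → +∞.

Unbounded: there is a feasible ray along which z → +∞.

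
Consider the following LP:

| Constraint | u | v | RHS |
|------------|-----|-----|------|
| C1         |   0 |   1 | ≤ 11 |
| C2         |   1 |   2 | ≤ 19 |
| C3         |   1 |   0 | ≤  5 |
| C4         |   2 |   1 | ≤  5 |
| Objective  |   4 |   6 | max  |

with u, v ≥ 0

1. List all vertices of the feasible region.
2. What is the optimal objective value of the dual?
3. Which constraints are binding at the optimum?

1. (0, 0), (2.5, 0), (0, 5)
2. 30 (by strong duality, equal to the primal optimum)
3. C4, u ≥ 0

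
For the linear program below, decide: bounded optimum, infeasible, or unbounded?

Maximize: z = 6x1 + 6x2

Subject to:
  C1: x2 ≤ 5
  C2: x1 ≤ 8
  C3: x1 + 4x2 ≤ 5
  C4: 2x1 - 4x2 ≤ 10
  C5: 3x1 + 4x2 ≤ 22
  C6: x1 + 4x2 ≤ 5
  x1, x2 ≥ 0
The point (5, 0) satisfies every constraint, so the LP is feasible; the constraints give x1 ≤ 8 and x2 ≤ 5, which with x1, x2 ≥ 0 keep the feasible region inside a bounded box. A feasible, bounded LP attains a finite optimum at a vertex.

Evaluating z = 6x1 + 6x2 at each vertex:
  (0, 0): z = 0
  (5, 0): z = 30
  (0, 1.25): z = 7.5

Feasible with finite optimum z* = 30 at (5, 0).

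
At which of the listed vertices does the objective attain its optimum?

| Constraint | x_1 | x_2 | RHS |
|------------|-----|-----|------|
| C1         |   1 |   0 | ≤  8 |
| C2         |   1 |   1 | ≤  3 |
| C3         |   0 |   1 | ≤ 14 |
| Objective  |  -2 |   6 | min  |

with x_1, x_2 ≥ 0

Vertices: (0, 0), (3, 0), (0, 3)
Evaluating z = -2x_1 + 6x_2 at each vertex:
  (0, 0): z = 0
  (3, 0): z = -6
  (0, 3): z = 18

The smallest value is z = -6, attained at (3, 0).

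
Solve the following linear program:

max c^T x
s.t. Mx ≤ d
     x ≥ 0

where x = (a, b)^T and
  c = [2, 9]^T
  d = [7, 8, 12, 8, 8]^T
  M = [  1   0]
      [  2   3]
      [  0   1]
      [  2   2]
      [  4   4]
Each vertex is the intersection of two constraint boundaries that also satisfies all remaining constraints:
  a = 0 and b = 0 → (0, 0)
  4a + 4b = 8 and b = 0 → (2, 0)
  4a + 4b = 8 and a = 0 → (0, 2)

Evaluating z = 2a + 9b at each vertex:
  (0, 0): z = 0
  (2, 0): z = 4
  (0, 2): z = 18

The maximum is at (0, 2) with z = 18.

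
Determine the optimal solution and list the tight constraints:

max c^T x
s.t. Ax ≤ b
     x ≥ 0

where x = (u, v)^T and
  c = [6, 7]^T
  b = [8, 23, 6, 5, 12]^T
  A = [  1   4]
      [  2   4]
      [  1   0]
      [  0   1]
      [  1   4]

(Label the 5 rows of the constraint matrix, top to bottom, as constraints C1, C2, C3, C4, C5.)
Optimal: u = 6, v = 0.5
Slack at optimum:
  C1: slack = 0 (binding)
  C2: slack = 9
  C3: slack = 0 (binding)
  C4: slack = 4.5
  C5: slack = 4
  u ≥ 0: u = 6
  v ≥ 0: v = 0.5
Binding constraints: C1, C3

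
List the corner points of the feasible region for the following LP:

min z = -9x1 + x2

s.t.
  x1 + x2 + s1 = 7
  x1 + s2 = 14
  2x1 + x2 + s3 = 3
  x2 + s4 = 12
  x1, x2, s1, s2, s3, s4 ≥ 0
Each vertex is the intersection of two constraint boundaries that also satisfies all remaining constraints:
  x1 = 0 and x2 = 0 → (0, 0)
  2x1 + x2 = 3 and x2 = 0 → (1.5, 0)
  2x1 + x2 = 3 and x1 = 0 → (0, 3)

Vertices: (0, 0), (1.5, 0), (0, 3)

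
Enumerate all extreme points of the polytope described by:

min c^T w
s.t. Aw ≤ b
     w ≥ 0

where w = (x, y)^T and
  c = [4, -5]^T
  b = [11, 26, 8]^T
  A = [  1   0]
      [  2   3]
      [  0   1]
Each vertex is the intersection of two constraint boundaries that also satisfies all remaining constraints:
  x = 0 and y = 0 → (0, 0)
  x = 11 and y = 0 → (11, 0)
  x = 11 and 2x + 3y = 26 → (11, 1.333)
  2x + 3y = 26 and y = 8 → (1, 8)
  y = 8 and x = 0 → (0, 8)

Vertices: (0, 0), (11, 0), (11, 1.333), (1, 8), (0, 8)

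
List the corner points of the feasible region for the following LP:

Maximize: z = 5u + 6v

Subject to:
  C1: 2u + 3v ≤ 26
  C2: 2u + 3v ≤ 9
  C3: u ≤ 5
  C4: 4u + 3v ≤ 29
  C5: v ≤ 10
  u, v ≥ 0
Each vertex is the intersection of two constraint boundaries that also satisfies all remaining constraints:
  u = 0 and v = 0 → (0, 0)
  2u + 3v = 9 and v = 0 → (4.5, 0)
  2u + 3v = 9 and u = 0 → (0, 3)

Vertices: (0, 0), (4.5, 0), (0, 3)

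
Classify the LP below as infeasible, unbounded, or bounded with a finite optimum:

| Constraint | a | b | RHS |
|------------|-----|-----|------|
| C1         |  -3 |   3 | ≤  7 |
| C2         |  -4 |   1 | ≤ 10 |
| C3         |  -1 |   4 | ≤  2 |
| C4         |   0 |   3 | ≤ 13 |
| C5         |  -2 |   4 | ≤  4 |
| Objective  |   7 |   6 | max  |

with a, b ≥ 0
Feasible point: (0, 0) satisfies every constraint, so the LP is feasible.
Direction d = (1, 0): for each constraint row a, a·d ≤ 0 —
  (-3)(1) + (3)(0) = -3 ≤ 0
  (-4)(1) + (1)(0) = -4 ≤ 0
  (-1)(1) + (4)(0) = -1 ≤ 0
  (0)(1) + (3)(0) = 0 ≤ 0
  (-2)(1) + (4)(0) = -2 ≤ 0
and d ≥ 0, so (0, 0) + t·d stays feasible for every t ≥ 0. Along this ray z = 7a + 6b changes by 7 per unit t, so z → +∞.

Unbounded: there is a feasible ray along which z → +∞.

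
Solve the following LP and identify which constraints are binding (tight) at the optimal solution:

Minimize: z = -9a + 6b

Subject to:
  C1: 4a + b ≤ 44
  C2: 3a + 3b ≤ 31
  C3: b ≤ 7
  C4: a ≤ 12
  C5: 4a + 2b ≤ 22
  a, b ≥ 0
Optimal: a = 5.5, b = 0
Slack at optimum:
  C1: slack = 22
  C2: slack = 14.5
  C3: slack = 7
  C4: slack = 6.5
  C5: slack = 0 (binding)
  a ≥ 0: a = 5.5
  b ≥ 0: b = 0 (binding)
Binding constraints: C5, b ≥ 0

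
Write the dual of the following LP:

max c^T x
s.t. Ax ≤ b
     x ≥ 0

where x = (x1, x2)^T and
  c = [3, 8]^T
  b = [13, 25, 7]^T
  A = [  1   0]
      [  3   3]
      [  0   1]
Minimize: z = 13y1 + 25y2 + 7y3

Subject to:
  C1: -y1 - 3y2 ≤ -3
  C2: -3y2 - y3 ≤ -8
  y1, y2, y3 ≥ 0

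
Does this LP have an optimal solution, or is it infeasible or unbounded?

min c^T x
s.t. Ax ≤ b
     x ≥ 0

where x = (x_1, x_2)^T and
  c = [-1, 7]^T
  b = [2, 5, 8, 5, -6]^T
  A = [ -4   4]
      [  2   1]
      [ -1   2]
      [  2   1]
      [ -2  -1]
One constraint requires 2x_1 + x_2 ≤ 5, while the constraint -2x_1 - x_2 ≤ -6 is equivalent to 2x_1 + x_2 ≥ 6. Together they would need 6 ≤ 2x_1 + x_2 ≤ 5, which is impossible since 6 > 5. No point satisfies all constraints.

Infeasible: no point satisfies all constraints simultaneously.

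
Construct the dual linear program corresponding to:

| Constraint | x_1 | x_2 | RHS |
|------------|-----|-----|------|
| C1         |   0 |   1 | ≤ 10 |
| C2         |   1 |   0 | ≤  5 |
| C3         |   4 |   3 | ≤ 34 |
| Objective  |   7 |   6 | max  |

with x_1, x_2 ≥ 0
Minimize: z = 10y1 + 5y2 + 34y3

Subject to:
  C1: -y2 - 4y3 ≤ -7
  C2: -y1 - 3y3 ≤ -6
  y1, y2, y3 ≥ 0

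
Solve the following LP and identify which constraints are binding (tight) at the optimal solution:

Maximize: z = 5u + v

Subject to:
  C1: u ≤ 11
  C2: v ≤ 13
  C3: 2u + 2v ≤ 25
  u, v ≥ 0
Optimal: u = 11, v = 1.5
Binding: C1, C3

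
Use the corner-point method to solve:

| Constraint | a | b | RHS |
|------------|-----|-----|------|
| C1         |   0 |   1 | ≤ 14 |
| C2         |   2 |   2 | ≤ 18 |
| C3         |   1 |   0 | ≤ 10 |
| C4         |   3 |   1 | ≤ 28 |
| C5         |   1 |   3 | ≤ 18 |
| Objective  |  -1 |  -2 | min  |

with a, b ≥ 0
a = 4.5, b = 4.5, z = -13.5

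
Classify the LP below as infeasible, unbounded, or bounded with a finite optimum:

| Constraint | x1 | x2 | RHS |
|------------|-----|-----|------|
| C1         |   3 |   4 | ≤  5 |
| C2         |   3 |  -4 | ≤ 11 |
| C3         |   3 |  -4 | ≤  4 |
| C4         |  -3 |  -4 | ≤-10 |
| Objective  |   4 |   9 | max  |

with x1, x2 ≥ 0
C1 requires 3x1 + 4x2 ≤ 5, while C4 (-3x1 - 4x2 ≤ -10) is equivalent to 3x1 + 4x2 ≥ 10. Together they would need 10 ≤ 3x1 + 4x2 ≤ 5, which is impossible since 10 > 5. No point satisfies all constraints.

Infeasible — the constraint set is empty.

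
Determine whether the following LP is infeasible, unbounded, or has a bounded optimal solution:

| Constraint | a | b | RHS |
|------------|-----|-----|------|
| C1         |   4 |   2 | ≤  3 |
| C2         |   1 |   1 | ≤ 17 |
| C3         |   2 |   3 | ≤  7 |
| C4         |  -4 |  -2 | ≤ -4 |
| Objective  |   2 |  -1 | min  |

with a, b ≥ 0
C1 requires 4a + 2b ≤ 3, while C4 (-4a - 2b ≤ -4) is equivalent to 4a + 2b ≥ 4. Together they would need 4 ≤ 4a + 2b ≤ 3, which is impossible since 4 > 3. No point satisfies all constraints.

The feasible region is empty; the LP is infeasible.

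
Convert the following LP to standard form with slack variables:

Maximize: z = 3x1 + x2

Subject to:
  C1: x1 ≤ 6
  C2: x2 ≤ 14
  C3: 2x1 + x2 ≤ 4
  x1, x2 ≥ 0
max z = 3x1 + x2

s.t.
  x1 + s1 = 6
  x2 + s2 = 14
  2x1 + x2 + s3 = 4
  x1, x2, s1, s2, s3 ≥ 0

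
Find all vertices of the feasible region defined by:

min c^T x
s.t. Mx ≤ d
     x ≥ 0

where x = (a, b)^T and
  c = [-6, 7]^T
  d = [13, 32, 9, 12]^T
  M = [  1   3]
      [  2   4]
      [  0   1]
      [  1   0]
Each vertex is the intersection of two constraint boundaries that also satisfies all remaining constraints:
  a = 0 and b = 0 → (0, 0)
  a = 12 and b = 0 → (12, 0)
  a + 3b = 13 and a = 12 → (12, 0.3333)
  a + 3b = 13 and a = 0 → (0, 4.333)

Vertices: (0, 0), (12, 0), (12, 0.3333), (0, 4.333)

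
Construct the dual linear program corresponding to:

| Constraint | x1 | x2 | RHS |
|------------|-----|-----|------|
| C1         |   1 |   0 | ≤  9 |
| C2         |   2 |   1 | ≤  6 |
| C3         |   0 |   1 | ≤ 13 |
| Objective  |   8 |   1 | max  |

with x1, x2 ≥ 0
Minimize: z = 9y1 + 6y2 + 13y3

Subject to:
  C1: -y1 - 2y2 ≤ -8
  C2: -y2 - y3 ≤ -1
  y1, y2, y3 ≥ 0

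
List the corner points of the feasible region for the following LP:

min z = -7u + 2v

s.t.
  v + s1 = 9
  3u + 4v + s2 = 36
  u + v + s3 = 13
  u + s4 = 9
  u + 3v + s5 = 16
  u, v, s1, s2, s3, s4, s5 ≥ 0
Each vertex is the intersection of two constraint boundaries that also satisfies all remaining constraints:
  u = 0 and v = 0 → (0, 0)
  u = 9 and v = 0 → (9, 0)
  3u + 4v = 36 and u = 9 → (9, 2.25)
  3u + 4v = 36 and u + 3v = 16 → (8.8, 2.4)
  u + 3v = 16 and u = 0 → (0, 5.333)

Vertices: (0, 0), (9, 0), (9, 2.25), (8.8, 2.4), (0, 5.333)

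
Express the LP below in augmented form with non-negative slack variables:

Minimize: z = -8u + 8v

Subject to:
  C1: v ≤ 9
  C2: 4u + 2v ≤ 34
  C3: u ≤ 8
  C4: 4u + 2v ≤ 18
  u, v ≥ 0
min z = -8u + 8v

s.t.
  v + s1 = 9
  4u + 2v + s2 = 34
  u + s3 = 8
  4u + 2v + s4 = 18
  u, v, s1, s2, s3, s4 ≥ 0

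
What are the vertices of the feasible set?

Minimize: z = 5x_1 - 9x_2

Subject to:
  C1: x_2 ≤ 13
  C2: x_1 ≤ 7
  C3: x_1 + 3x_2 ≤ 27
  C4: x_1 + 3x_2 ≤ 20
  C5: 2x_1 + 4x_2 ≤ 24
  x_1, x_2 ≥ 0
Each vertex is the intersection of two constraint boundaries that also satisfies all remaining constraints:
  x_1 = 0 and x_2 = 0 → (0, 0)
  x_1 = 7 and x_2 = 0 → (7, 0)
  x_1 = 7 and 2x_1 + 4x_2 = 24 → (7, 2.5)
  2x_1 + 4x_2 = 24 and x_1 = 0 → (0, 6)

Vertices: (0, 0), (7, 0), (7, 2.5), (0, 6)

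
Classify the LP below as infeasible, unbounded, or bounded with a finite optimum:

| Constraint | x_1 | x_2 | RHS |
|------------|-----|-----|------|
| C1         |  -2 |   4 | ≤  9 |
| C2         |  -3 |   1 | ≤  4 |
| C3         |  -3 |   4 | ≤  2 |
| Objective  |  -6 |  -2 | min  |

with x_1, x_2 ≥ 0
Feasible point: (0, 0) satisfies every constraint, so the LP is feasible.
Direction d = (1, 0): for each constraint row a, a·d ≤ 0 —
  (-2)(1) + (4)(0) = -2 ≤ 0
  (-3)(1) + (1)(0) = -3 ≤ 0
  (-3)(1) + (4)(0) = -3 ≤ 0
and d ≥ 0, so (0, 0) + t·d stays feasible for every t ≥ 0. Along this ray z = -6x_1 - 2x_2 changes by -6 per unit t, so z → −∞.

The LP is unbounded; z can be made arbitrarily small.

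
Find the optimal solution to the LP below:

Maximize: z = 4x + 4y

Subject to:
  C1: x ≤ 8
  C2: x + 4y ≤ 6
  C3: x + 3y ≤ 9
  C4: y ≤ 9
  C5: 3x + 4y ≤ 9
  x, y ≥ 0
x = 3, y = 0, z = 12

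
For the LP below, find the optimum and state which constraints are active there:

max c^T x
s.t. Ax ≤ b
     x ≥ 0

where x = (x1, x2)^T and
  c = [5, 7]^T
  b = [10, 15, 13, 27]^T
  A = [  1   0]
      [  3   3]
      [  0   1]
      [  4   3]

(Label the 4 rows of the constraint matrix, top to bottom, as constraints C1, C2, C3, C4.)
Optimal: x1 = 0, x2 = 5
Slack at optimum:
  C1: slack = 10
  C2: slack = 0 (binding)
  C3: slack = 8
  C4: slack = 12
  x1 ≥ 0: x1 = 0 (binding)
  x2 ≥ 0: x2 = 5
Binding constraints: C2, x1 ≥ 0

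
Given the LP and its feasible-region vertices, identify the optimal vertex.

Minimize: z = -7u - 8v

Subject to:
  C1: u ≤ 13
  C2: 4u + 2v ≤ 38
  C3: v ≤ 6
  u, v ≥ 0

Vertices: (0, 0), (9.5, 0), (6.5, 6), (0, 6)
Evaluating z = -7u - 8v at each vertex:
  (0, 0): z = 0
  (9.5, 0): z = -66.5
  (6.5, 6): z = -93.5
  (0, 6): z = -48

The smallest value is z = -93.5, attained at (6.5, 6).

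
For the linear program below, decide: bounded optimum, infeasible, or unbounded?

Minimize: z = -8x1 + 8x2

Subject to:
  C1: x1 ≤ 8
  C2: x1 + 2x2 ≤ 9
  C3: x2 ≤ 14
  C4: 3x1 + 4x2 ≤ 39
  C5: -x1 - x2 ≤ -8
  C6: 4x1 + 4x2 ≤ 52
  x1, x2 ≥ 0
The point (8, 0) satisfies every constraint, so the LP is feasible; the constraints give x1 ≤ 8 and x2 ≤ 14, which with x1, x2 ≥ 0 keep the feasible region inside a bounded box. A feasible, bounded LP attains a finite optimum at a vertex.

Evaluating z = -8x1 + 8x2 at each vertex:
  (8, 0): z = -64
  (8, 0.5): z = -60
  (7, 1): z = -48

Feasible with finite optimum z* = -64 at (8, 0).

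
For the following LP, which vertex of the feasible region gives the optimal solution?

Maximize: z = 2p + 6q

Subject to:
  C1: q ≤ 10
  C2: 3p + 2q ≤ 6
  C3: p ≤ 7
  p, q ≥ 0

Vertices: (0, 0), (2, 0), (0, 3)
(0, 3) with z = 18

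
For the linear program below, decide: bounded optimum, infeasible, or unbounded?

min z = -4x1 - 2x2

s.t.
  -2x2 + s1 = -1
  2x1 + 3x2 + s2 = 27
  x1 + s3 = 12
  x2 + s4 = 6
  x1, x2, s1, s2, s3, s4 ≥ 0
The point (12, 1) satisfies every constraint, so the LP is feasible; the constraints give x1 ≤ 12 and x2 ≤ 6, which with x1, x2 ≥ 0 keep the feasible region inside a bounded box. A feasible, bounded LP attains a finite optimum at a vertex.

Bounded optimum: z* = -50 at (12, 1).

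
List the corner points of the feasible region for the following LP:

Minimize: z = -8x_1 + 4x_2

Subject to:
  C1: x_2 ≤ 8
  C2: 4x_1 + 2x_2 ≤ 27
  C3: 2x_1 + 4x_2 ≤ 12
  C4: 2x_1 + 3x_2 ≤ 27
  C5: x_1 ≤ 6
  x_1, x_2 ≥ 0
Each vertex is the intersection of two constraint boundaries that also satisfies all remaining constraints:
  x_1 = 0 and x_2 = 0 → (0, 0)
  2x_1 + 4x_2 = 12 and x_1 = 6 → (6, 0)
  2x_1 + 4x_2 = 12 and x_1 = 0 → (0, 3)

Vertices: (0, 0), (6, 0), (0, 3)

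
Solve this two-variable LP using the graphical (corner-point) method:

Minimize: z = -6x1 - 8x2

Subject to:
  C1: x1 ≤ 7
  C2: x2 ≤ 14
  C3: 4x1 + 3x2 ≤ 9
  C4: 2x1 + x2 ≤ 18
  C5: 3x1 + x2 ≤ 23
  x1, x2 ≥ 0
x1 = 0, x2 = 3, z = -24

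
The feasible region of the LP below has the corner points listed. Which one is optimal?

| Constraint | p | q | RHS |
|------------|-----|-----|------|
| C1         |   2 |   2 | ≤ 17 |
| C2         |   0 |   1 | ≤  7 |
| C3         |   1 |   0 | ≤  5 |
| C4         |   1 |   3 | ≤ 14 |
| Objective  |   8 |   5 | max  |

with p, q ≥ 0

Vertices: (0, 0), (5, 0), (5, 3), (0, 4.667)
Evaluating z = 8p + 5q at each vertex:
  (0, 0): z = 0
  (5, 0): z = 40
  (5, 3): z = 55
  (0, 4.667): z = 23.33

The largest value is z = 55, attained at (5, 3).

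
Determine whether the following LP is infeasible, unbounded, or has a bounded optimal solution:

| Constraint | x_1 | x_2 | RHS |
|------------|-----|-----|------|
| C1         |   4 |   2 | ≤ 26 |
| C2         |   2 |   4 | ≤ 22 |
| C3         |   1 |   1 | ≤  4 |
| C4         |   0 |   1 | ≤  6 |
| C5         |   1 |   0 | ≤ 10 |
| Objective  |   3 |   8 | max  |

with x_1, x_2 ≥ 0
The point (0, 4) satisfies every constraint, so the LP is feasible; the constraints give x_1 ≤ 10 and x_2 ≤ 6, which with x_1, x_2 ≥ 0 keep the feasible region inside a bounded box. A feasible, bounded LP attains a finite optimum at a vertex.

Evaluating z = 3x_1 + 8x_2 at each vertex:
  (0, 0): z = 0
  (4, 0): z = 12
  (0, 4): z = 32

Bounded optimum: z* = 32 at (0, 4).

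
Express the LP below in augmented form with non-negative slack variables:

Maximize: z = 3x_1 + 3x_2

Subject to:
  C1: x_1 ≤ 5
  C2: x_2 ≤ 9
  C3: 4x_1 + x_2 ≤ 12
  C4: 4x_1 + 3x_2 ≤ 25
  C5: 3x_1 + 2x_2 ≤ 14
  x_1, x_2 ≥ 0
max z = 3x_1 + 3x_2

s.t.
  x_1 + s1 = 5
  x_2 + s2 = 9
  4x_1 + x_2 + s3 = 12
  4x_1 + 3x_2 + s4 = 25
  3x_1 + 2x_2 + s5 = 14
  x_1, x_2, s1, s2, s3, s4, s5 ≥ 0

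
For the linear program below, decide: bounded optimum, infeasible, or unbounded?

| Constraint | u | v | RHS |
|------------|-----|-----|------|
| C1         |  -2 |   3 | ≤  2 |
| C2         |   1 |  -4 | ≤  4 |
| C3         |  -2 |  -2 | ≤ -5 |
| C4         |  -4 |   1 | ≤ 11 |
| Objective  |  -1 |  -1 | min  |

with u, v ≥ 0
Feasible point: (2, 1) satisfies every constraint, so the LP is feasible.
Direction d = (3, 2): for each constraint row a, a·d ≤ 0 —
  (-2)(3) + (3)(2) = 0 ≤ 0
  (1)(3) + (-4)(2) = -5 ≤ 0
  (-2)(3) + (-2)(2) = -10 ≤ 0
  (-4)(3) + (1)(2) = -10 ≤ 0
and d ≥ 0, so (2, 1) + t·d stays feasible for every t ≥ 0. Along this ray z = -u - v changes by -5 per unit t, so z → −∞.

Unbounded — the objective can decrease without bound over the feasible region.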